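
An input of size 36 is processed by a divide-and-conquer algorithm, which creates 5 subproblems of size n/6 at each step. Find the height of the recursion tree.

For divide and conquer with division factor 6:

Problem sizes at each level:
Level 0: 36
Level 1: 6
Level 2: 1

The root is level 0 and the size-1 base case is level 2 (the tree spans levels 0 through 2, i.e. 3 levels counting the root), so the depth is the number of divisions: log_6(36) = 2

The recursion tree depth is log_6(36) = 2. At each level, the problem size is divided by 6, so it takes 2 divisions to reduce to a base case of size 1. The algorithm makes 5 recursive calls at each level.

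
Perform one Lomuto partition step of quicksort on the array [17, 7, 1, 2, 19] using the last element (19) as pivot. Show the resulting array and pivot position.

Lomuto partition with pivot = 19:

Initial array: [17, 7, 1, 2, 19]

arr[0]=17 <= 19: swap with position 0, array becomes [17, 7, 1, 2, 19]
arr[1]=7 <= 19: swap with position 1, array becomes [17, 7, 1, 2, 19]
arr[2]=1 <= 19: swap with position 2, array becomes [17, 7, 1, 2, 19]
arr[3]=2 <= 19: swap with position 3, array becomes [17, 7, 1, 2, 19]

Place pivot at position 4: [17, 7, 1, 2, 19]
Pivot position: 4

After partitioning with pivot 19, the array becomes [17, 7, 1, 2, 19]. The pivot is placed at index 4. All elements to the left of the pivot are <= 19, and all elements to the right are > 19.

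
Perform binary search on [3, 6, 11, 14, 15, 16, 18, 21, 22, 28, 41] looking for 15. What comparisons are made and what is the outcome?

Binary search for 15 in [3, 6, 11, 14, 15, 16, 18, 21, 22, 28, 41]:

lo=0, hi=10, mid=5, arr[mid]=16 -> 16 > 15, search left half
lo=0, hi=4, mid=2, arr[mid]=11 -> 11 < 15, search right half
lo=3, hi=4, mid=3, arr[mid]=14 -> 14 < 15, search right half
lo=4, hi=4, mid=4, arr[mid]=15 -> Found target at index 4!

Binary search finds 15 at index 4 after 4 comparisons. The search repeatedly halves the search space by comparing with the middle element.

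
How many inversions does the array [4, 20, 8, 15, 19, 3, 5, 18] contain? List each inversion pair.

Finding inversions in [4, 20, 8, 15, 19, 3, 5, 18]:

(0, 5): arr[0]=4 > arr[5]=3
(1, 2): arr[1]=20 > arr[2]=8
(1, 3): arr[1]=20 > arr[3]=15
(1, 4): arr[1]=20 > arr[4]=19
(1, 5): arr[1]=20 > arr[5]=3
(1, 6): arr[1]=20 > arr[6]=5
(1, 7): arr[1]=20 > arr[7]=18
(2, 5): arr[2]=8 > arr[5]=3
(2, 6): arr[2]=8 > arr[6]=5
(3, 5): arr[3]=15 > arr[5]=3
(3, 6): arr[3]=15 > arr[6]=5
(4, 5): arr[4]=19 > arr[5]=3
(4, 6): arr[4]=19 > arr[6]=5
(4, 7): arr[4]=19 > arr[7]=18

Total inversions: 14

The array has 14 inversion(s): (0,5), (1,2), (1,3), (1,4), (1,5), (1,6), (1,7), (2,5), (2,6), (3,5), (3,6), (4,5), (4,6), (4,7). Each pair (i,j) satisfies i < j and arr[i] > arr[j].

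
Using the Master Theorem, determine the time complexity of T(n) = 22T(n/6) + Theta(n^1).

Master Theorem for T(n) = 22T(n/6) + O(n^1):

a = 22, b = 6, c = 1
log_b(a) = log_6(22) = 1.7251

Case 1: c = 1 < log_6(22) = 1.7251
T(n) = O(n^(log_6 22))

For T(n) = 22T(n/6) + O(n^1): log_6(22) = 1.7251. This is Case 1 of the Master Theorem (c < log_b(a), work dominated by leaves), giving O(n^(log_6 22)).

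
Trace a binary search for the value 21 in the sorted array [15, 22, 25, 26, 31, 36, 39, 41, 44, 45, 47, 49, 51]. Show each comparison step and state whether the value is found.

Binary search for 21 in [15, 22, 25, 26, 31, 36, 39, 41, 44, 45, 47, 49, 51]:

lo=0, hi=12, mid=6, arr[mid]=39 -> 39 > 21, search left half
lo=0, hi=5, mid=2, arr[mid]=25 -> 25 > 21, search left half
lo=0, hi=1, mid=0, arr[mid]=15 -> 15 < 21, search right half
lo=1, hi=1, mid=1, arr[mid]=22 -> 22 > 21, search left half
lo=1 > hi=0, target 21 not found

Binary search determines that 21 is not in the array after 4 comparisons. The search space was exhausted without finding the target.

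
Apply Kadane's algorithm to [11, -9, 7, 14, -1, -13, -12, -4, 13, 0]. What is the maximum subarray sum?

Using Kadane's algorithm on [11, -9, 7, 14, -1, -13, -12, -4, 13, 0]:

Scanning through the array:
Position 1 (value -9): max_ending_here = 2, max_so_far = 11
Position 2 (value 7): max_ending_here = 9, max_so_far = 11
Position 3 (value 14): max_ending_here = 23, max_so_far = 23
Position 4 (value -1): max_ending_here = 22, max_so_far = 23
Position 5 (value -13): max_ending_here = 9, max_so_far = 23
Position 6 (value -12): max_ending_here = -3, max_so_far = 23
Position 7 (value -4): max_ending_here = -4, max_so_far = 23
Position 8 (value 13): max_ending_here = 13, max_so_far = 23
Position 9 (value 0): max_ending_here = 13, max_so_far = 23

Maximum subarray: [11, -9, 7, 14]
Maximum sum: 23

The maximum subarray is [11, -9, 7, 14] with sum 23. This subarray runs from index 0 to index 3.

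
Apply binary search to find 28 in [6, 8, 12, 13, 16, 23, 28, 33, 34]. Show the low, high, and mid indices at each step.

Binary search for 28 in [6, 8, 12, 13, 16, 23, 28, 33, 34]:

lo=0, hi=8, mid=4, arr[mid]=16 -> 16 < 28, search right half
lo=5, hi=8, mid=6, arr[mid]=28 -> Found target at index 6!

Binary search finds 28 at index 6 after 2 comparisons. The search repeatedly halves the search space by comparing with the middle element.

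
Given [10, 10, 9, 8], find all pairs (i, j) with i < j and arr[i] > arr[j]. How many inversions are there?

Finding inversions in [10, 10, 9, 8]:

(0, 2): arr[0]=10 > arr[2]=9
(0, 3): arr[0]=10 > arr[3]=8
(1, 2): arr[1]=10 > arr[2]=9
(1, 3): arr[1]=10 > arr[3]=8
(2, 3): arr[2]=9 > arr[3]=8

Total inversions: 5

The array has 5 inversion(s): (0,2), (0,3), (1,2), (1,3), (2,3). Each pair (i,j) satisfies i < j and arr[i] > arr[j].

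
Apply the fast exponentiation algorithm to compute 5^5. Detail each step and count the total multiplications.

Computing 5^5 by squaring (build up from 5^1; each line after the first costs one multiplication):

5^1 = 5
5^2 = (5^1)^2 = 5^2 = 25
5^4 = (5^2)^2 = 25^2 = 625
5^5 = 5 * 5^4 = 5 * 625 = 3125

Result: 3125
Multiplications needed: 3 (3 lines after 5^1)

5^5 = 3125. Using exponentiation by squaring, this requires 3 multiplications. The key idea: if the exponent is even, square the half-power; if odd, multiply by the base once.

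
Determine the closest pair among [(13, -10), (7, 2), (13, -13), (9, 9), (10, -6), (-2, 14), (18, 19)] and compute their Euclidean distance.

Computing all pairwise distances among 7 points:

d((13, -10), (7, 2)) = 13.4164
d((13, -10), (13, -13)) = 3.0 <-- minimum
d((13, -10), (9, 9)) = 19.4165
d((13, -10), (10, -6)) = 5.0
d((13, -10), (-2, 14)) = 28.3019
d((13, -10), (18, 19)) = 29.4279
d((7, 2), (13, -13)) = 16.1555
d((7, 2), (9, 9)) = 7.2801
d((7, 2), (10, -6)) = 8.544
d((7, 2), (-2, 14)) = 15.0
d((7, 2), (18, 19)) = 20.2485
d((13, -13), (9, 9)) = 22.3607
d((13, -13), (10, -6)) = 7.6158
d((13, -13), (-2, 14)) = 30.8869
d((13, -13), (18, 19)) = 32.3883
d((9, 9), (10, -6)) = 15.0333
d((9, 9), (-2, 14)) = 12.083
d((9, 9), (18, 19)) = 13.4536
d((10, -6), (-2, 14)) = 23.3238
d((10, -6), (18, 19)) = 26.2488
d((-2, 14), (18, 19)) = 20.6155

Closest pair: (13, -10) and (13, -13) with distance 3.0

The closest pair is (13, -10) and (13, -13) with Euclidean distance 3.0. For 7 points, brute-force pairwise comparison is shown above. For large n, the divide-and-conquer algorithm (sort by x, recurse on halves, check the dividing strip) achieves O(n log n).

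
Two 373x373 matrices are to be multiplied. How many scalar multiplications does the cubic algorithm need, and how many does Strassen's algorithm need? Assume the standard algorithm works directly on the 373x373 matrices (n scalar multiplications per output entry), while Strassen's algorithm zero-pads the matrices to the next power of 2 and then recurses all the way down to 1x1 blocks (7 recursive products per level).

Matrix multiplication for 373x373 matrices:

Strassen's algorithm requires power-of-2 dimensions. Pad 373x373 to 512x512 (next power of 2).

Standard algorithm: 373^3 = 51895117 multiplications
Strassen's algorithm: 7^(log2(512)) = 7^9 = 40353607 multiplications
Savings: 51895117 - 40353607 = 11541510 multiplications

Standard: 51895117 multiplications (373^3). Strassen: 40353607 multiplications (7^9, after padding to 512x512). Strassen reduces 8 recursive multiplications to 7 at each level.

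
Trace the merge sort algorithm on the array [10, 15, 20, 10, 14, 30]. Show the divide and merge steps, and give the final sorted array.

Merge sort trace:

Split: [10, 15, 20, 10, 14, 30] -> [10, 15, 20] and [10, 14, 30]
  Split: [10, 15, 20] -> [10] and [15, 20]
    Split: [15, 20] -> [15] and [20]
    Merge: [15] + [20] -> [15, 20]
  Merge: [10] + [15, 20] -> [10, 15, 20]
  Split: [10, 14, 30] -> [10] and [14, 30]
    Split: [14, 30] -> [14] and [30]
    Merge: [14] + [30] -> [14, 30]
  Merge: [10] + [14, 30] -> [10, 14, 30]
Merge: [10, 15, 20] + [10, 14, 30] -> [10, 10, 14, 15, 20, 30]

Final sorted array: [10, 10, 14, 15, 20, 30]

The merge sort proceeds by recursively splitting the array and merging sorted halves.
After all merges, the sorted array is [10, 10, 14, 15, 20, 30].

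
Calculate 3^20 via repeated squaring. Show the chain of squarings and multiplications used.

Computing 3^20 by squaring (build up from 3^1; each line after the first costs one multiplication):

3^1 = 3
3^2 = (3^1)^2 = 3^2 = 9
3^4 = (3^2)^2 = 9^2 = 81
3^5 = 3 * 3^4 = 3 * 81 = 243
3^10 = (3^5)^2 = 243^2 = 59049
3^20 = (3^10)^2 = 59049^2 = 3486784401

Result: 3486784401
Multiplications needed: 5 (5 lines after 3^1)

3^20 = 3486784401. Using exponentiation by squaring, this requires 5 multiplications. The key idea: if the exponent is even, square the half-power; if odd, multiply by the base once.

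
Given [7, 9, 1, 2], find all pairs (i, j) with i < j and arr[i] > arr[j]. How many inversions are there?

Finding inversions in [7, 9, 1, 2]:

(0, 2): arr[0]=7 > arr[2]=1
(0, 3): arr[0]=7 > arr[3]=2
(1, 2): arr[1]=9 > arr[2]=1
(1, 3): arr[1]=9 > arr[3]=2

Total inversions: 4

The array has 4 inversion(s): (0,2), (0,3), (1,2), (1,3). Each pair (i,j) satisfies i < j and arr[i] > arr[j].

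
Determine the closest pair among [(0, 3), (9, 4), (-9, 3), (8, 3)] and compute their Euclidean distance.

Computing all pairwise distances among 4 points:

d((0, 3), (9, 4)) = 9.0554
d((0, 3), (-9, 3)) = 9.0
d((0, 3), (8, 3)) = 8.0
d((9, 4), (-9, 3)) = 18.0278
d((9, 4), (8, 3)) = 1.4142 <-- minimum
d((-9, 3), (8, 3)) = 17.0

Closest pair: (9, 4) and (8, 3) with distance 1.4142

The closest pair is (9, 4) and (8, 3) with Euclidean distance 1.4142. For 4 points, brute-force pairwise comparison is shown above. For large n, the divide-and-conquer algorithm (sort by x, recurse on halves, check the dividing strip) achieves O(n log n).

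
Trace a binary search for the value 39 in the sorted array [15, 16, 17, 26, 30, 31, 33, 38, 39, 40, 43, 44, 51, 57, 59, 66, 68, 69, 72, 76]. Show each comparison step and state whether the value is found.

Binary search for 39 in [15, 16, 17, 26, 30, 31, 33, 38, 39, 40, 43, 44, 51, 57, 59, 66, 68, 69, 72, 76]:

lo=0, hi=19, mid=9, arr[mid]=40 -> 40 > 39, search left half
lo=0, hi=8, mid=4, arr[mid]=30 -> 30 < 39, search right half
lo=5, hi=8, mid=6, arr[mid]=33 -> 33 < 39, search right half
lo=7, hi=8, mid=7, arr[mid]=38 -> 38 < 39, search right half
lo=8, hi=8, mid=8, arr[mid]=39 -> Found target at index 8!

Binary search finds 39 at index 8 after 5 comparisons. The search repeatedly halves the search space by comparing with the middle element.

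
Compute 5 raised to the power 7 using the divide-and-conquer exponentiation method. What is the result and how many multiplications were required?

Computing 5^7 by squaring (build up from 5^1; each line after the first costs one multiplication):

5^1 = 5
5^2 = (5^1)^2 = 5^2 = 25
5^3 = 5 * 5^2 = 5 * 25 = 125
5^6 = (5^3)^2 = 125^2 = 15625
5^7 = 5 * 5^6 = 5 * 15625 = 78125

Result: 78125
Multiplications needed: 4 (4 lines after 5^1)

5^7 = 78125. Using exponentiation by squaring, this requires 4 multiplications. The key idea: if the exponent is even, square the half-power; if odd, multiply by the base once.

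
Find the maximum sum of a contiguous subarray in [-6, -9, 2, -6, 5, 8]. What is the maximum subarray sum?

Using Kadane's algorithm on [-6, -9, 2, -6, 5, 8]:

Scanning through the array:
Position 1 (value -9): max_ending_here = -9, max_so_far = -6
Position 2 (value 2): max_ending_here = 2, max_so_far = 2
Position 3 (value -6): max_ending_here = -4, max_so_far = 2
Position 4 (value 5): max_ending_here = 5, max_so_far = 5
Position 5 (value 8): max_ending_here = 13, max_so_far = 13

Maximum subarray: [5, 8]
Maximum sum: 13

The maximum subarray is [5, 8] with sum 13. This subarray runs from index 4 to index 5.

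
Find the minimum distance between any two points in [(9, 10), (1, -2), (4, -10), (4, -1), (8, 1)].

Computing all pairwise distances among 5 points:

d((9, 10), (1, -2)) = 14.4222
d((9, 10), (4, -10)) = 20.6155
d((9, 10), (4, -1)) = 12.083
d((9, 10), (8, 1)) = 9.0554
d((1, -2), (4, -10)) = 8.544
d((1, -2), (4, -1)) = 3.1623 <-- minimum
d((1, -2), (8, 1)) = 7.6158
d((4, -10), (4, -1)) = 9.0
d((4, -10), (8, 1)) = 11.7047
d((4, -1), (8, 1)) = 4.4721

Closest pair: (1, -2) and (4, -1) with distance 3.1623

The closest pair is (1, -2) and (4, -1) with Euclidean distance 3.1623. For 5 points, brute-force pairwise comparison is shown above. For large n, the divide-and-conquer algorithm (sort by x, recurse on halves, check the dividing strip) achieves O(n log n).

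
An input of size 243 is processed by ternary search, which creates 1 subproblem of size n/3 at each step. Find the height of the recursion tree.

For divide and conquer with division factor 3:

Problem sizes at each level:
Level 0: 243
Level 1: 81
Level 2: 27
Level 3: 9
Level 4: 3
Level 5: 1

The root is level 0 and the size-1 base case is level 5 (the tree spans levels 0 through 5, i.e. 6 levels counting the root), so the depth is the number of divisions: log_3(243) = 5

The recursion tree depth is log_3(243) = 5. At each level, the problem size is divided by 3, so it takes 5 divisions to reduce to a base case of size 1. The algorithm makes 1 recursive call at each level.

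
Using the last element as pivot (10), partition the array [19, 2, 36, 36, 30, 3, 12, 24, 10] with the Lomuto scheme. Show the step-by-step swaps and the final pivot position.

Lomuto partition with pivot = 10:

Initial array: [19, 2, 36, 36, 30, 3, 12, 24, 10]

arr[0]=19 > 10: no swap
arr[1]=2 <= 10: swap with position 0, array becomes [2, 19, 36, 36, 30, 3, 12, 24, 10]
arr[2]=36 > 10: no swap
arr[3]=36 > 10: no swap
arr[4]=30 > 10: no swap
arr[5]=3 <= 10: swap with position 1, array becomes [2, 3, 36, 36, 30, 19, 12, 24, 10]
arr[6]=12 > 10: no swap
arr[7]=24 > 10: no swap

Place pivot at position 2: [2, 3, 10, 36, 30, 19, 12, 24, 36]
Pivot position: 2

After partitioning with pivot 10, the array becomes [2, 3, 10, 36, 30, 19, 12, 24, 36]. The pivot is placed at index 2. All elements to the left of the pivot are <= 10, and all elements to the right are > 10.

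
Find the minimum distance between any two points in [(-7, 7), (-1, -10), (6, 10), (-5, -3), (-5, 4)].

Computing all pairwise distances among 5 points:

d((-7, 7), (-1, -10)) = 18.0278
d((-7, 7), (6, 10)) = 13.3417
d((-7, 7), (-5, -3)) = 10.198
d((-7, 7), (-5, 4)) = 3.6056 <-- minimum
d((-1, -10), (6, 10)) = 21.1896
d((-1, -10), (-5, -3)) = 8.0623
d((-1, -10), (-5, 4)) = 14.5602
d((6, 10), (-5, -3)) = 17.0294
d((6, 10), (-5, 4)) = 12.53
d((-5, -3), (-5, 4)) = 7.0

Closest pair: (-7, 7) and (-5, 4) with distance 3.6056

The closest pair is (-7, 7) and (-5, 4) with Euclidean distance 3.6056. For 5 points, brute-force pairwise comparison is shown above. For large n, the divide-and-conquer algorithm (sort by x, recurse on halves, check the dividing strip) achieves O(n log n).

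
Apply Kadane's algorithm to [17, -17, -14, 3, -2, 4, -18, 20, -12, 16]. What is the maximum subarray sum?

Using Kadane's algorithm on [17, -17, -14, 3, -2, 4, -18, 20, -12, 16]:

Scanning through the array:
Position 1 (value -17): max_ending_here = 0, max_so_far = 17
Position 2 (value -14): max_ending_here = -14, max_so_far = 17
Position 3 (value 3): max_ending_here = 3, max_so_far = 17
Position 4 (value -2): max_ending_here = 1, max_so_far = 17
Position 5 (value 4): max_ending_here = 5, max_so_far = 17
Position 6 (value -18): max_ending_here = -13, max_so_far = 17
Position 7 (value 20): max_ending_here = 20, max_so_far = 20
Position 8 (value -12): max_ending_here = 8, max_so_far = 20
Position 9 (value 16): max_ending_here = 24, max_so_far = 24

Maximum subarray: [20, -12, 16]
Maximum sum: 24

The maximum subarray is [20, -12, 16] with sum 24. This subarray runs from index 7 to index 9.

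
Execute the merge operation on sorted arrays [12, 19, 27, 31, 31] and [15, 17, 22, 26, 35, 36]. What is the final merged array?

Merging process:

Compare 12 vs 15: take 12 from left. Merged: [12]
Compare 19 vs 15: take 15 from right. Merged: [12, 15]
Compare 19 vs 17: take 17 from right. Merged: [12, 15, 17]
Compare 19 vs 22: take 19 from left. Merged: [12, 15, 17, 19]
Compare 27 vs 22: take 22 from right. Merged: [12, 15, 17, 19, 22]
Compare 27 vs 26: take 26 from right. Merged: [12, 15, 17, 19, 22, 26]
Compare 27 vs 35: take 27 from left. Merged: [12, 15, 17, 19, 22, 26, 27]
Compare 31 vs 35: take 31 from left. Merged: [12, 15, 17, 19, 22, 26, 27, 31]
Compare 31 vs 35: take 31 from left. Merged: [12, 15, 17, 19, 22, 26, 27, 31, 31]
Append remaining from right: [35, 36]. Merged: [12, 15, 17, 19, 22, 26, 27, 31, 31, 35, 36]

Final merged array: [12, 15, 17, 19, 22, 26, 27, 31, 31, 35, 36]
Total comparisons: 9

The merged array is [12, 15, 17, 19, 22, 26, 27, 31, 31, 35, 36], requiring 9 comparisons. The merge step runs in O(n) time where n is the total number of elements.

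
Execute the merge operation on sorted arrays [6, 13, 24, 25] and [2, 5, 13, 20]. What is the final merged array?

Merging process:

Compare 6 vs 2: take 2 from right. Merged: [2]
Compare 6 vs 5: take 5 from right. Merged: [2, 5]
Compare 6 vs 13: take 6 from left. Merged: [2, 5, 6]
Compare 13 vs 13: take 13 from left. Merged: [2, 5, 6, 13]
Compare 24 vs 13: take 13 from right. Merged: [2, 5, 6, 13, 13]
Compare 24 vs 20: take 20 from right. Merged: [2, 5, 6, 13, 13, 20]
Append remaining from left: [24, 25]. Merged: [2, 5, 6, 13, 13, 20, 24, 25]

Final merged array: [2, 5, 6, 13, 13, 20, 24, 25]
Total comparisons: 6

The merged array is [2, 5, 6, 13, 13, 20, 24, 25], requiring 6 comparisons. The merge step runs in O(n) time where n is the total number of elements.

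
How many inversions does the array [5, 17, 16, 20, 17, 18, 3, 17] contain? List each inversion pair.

Finding inversions in [5, 17, 16, 20, 17, 18, 3, 17]:

(0, 6): arr[0]=5 > arr[6]=3
(1, 2): arr[1]=17 > arr[2]=16
(1, 6): arr[1]=17 > arr[6]=3
(2, 6): arr[2]=16 > arr[6]=3
(3, 4): arr[3]=20 > arr[4]=17
(3, 5): arr[3]=20 > arr[5]=18
(3, 6): arr[3]=20 > arr[6]=3
(3, 7): arr[3]=20 > arr[7]=17
(4, 6): arr[4]=17 > arr[6]=3
(5, 6): arr[5]=18 > arr[6]=3
(5, 7): arr[5]=18 > arr[7]=17

Total inversions: 11

The array has 11 inversion(s): (0,6), (1,2), (1,6), (2,6), (3,4), (3,5), (3,6), (3,7), (4,6), (5,6), (5,7). Each pair (i,j) satisfies i < j and arr[i] > arr[j].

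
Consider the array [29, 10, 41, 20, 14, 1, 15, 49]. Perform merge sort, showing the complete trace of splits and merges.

Merge sort trace:

Split: [29, 10, 41, 20, 14, 1, 15, 49] -> [29, 10, 41, 20] and [14, 1, 15, 49]
  Split: [29, 10, 41, 20] -> [29, 10] and [41, 20]
    Split: [29, 10] -> [29] and [10]
    Merge: [29] + [10] -> [10, 29]
    Split: [41, 20] -> [41] and [20]
    Merge: [41] + [20] -> [20, 41]
  Merge: [10, 29] + [20, 41] -> [10, 20, 29, 41]
  Split: [14, 1, 15, 49] -> [14, 1] and [15, 49]
    Split: [14, 1] -> [14] and [1]
    Merge: [14] + [1] -> [1, 14]
    Split: [15, 49] -> [15] and [49]
    Merge: [15] + [49] -> [15, 49]
  Merge: [1, 14] + [15, 49] -> [1, 14, 15, 49]
Merge: [10, 20, 29, 41] + [1, 14, 15, 49] -> [1, 10, 14, 15, 20, 29, 41, 49]

Final sorted array: [1, 10, 14, 15, 20, 29, 41, 49]

The merge sort proceeds by recursively splitting the array and merging sorted halves.
After all merges, the sorted array is [1, 10, 14, 15, 20, 29, 41, 49].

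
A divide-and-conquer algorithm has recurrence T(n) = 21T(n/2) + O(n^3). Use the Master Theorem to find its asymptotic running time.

Master Theorem for T(n) = 21T(n/2) + O(n^3):

a = 21, b = 2, c = 3
log_b(a) = log_2(21) = 4.3923

Case 1: c = 3 < log_2(21) = 4.3923
T(n) = O(n^(log_2 21))

For T(n) = 21T(n/2) + O(n^3): log_2(21) = 4.3923. This is Case 1 of the Master Theorem (c < log_b(a), work dominated by leaves), giving O(n^(log_2 21)).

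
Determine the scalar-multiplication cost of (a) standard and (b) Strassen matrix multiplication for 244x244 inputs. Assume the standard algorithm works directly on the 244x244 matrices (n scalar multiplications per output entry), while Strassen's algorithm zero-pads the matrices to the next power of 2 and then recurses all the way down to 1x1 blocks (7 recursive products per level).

Matrix multiplication for 244x244 matrices:

Strassen's algorithm requires power-of-2 dimensions. Pad 244x244 to 256x256 (next power of 2).

Standard algorithm: 244^3 = 14526784 multiplications
Strassen's algorithm: 7^(log2(256)) = 7^8 = 5764801 multiplications
Savings: 14526784 - 5764801 = 8761983 multiplications

Standard: 14526784 multiplications (244^3). Strassen: 5764801 multiplications (7^8, after padding to 256x256). Strassen reduces 8 recursive multiplications to 7 at each level.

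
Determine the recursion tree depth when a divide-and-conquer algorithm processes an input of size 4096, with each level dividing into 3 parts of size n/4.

For divide and conquer with division factor 4:

Problem sizes at each level:
Level 0: 4096
Level 1: 1024
Level 2: 256
Level 3: 64
Level 4: 16
Level 5: 4
Level 6: 1

The root is level 0 and the size-1 base case is level 6 (the tree spans levels 0 through 6, i.e. 7 levels counting the root), so the depth is the number of divisions: log_4(4096) = 6

The recursion tree depth is log_4(4096) = 6. At each level, the problem size is divided by 4, so it takes 6 divisions to reduce to a base case of size 1. The algorithm makes 3 recursive calls at each level.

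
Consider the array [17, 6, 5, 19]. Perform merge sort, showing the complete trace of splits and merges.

Merge sort trace:

Split: [17, 6, 5, 19] -> [17, 6] and [5, 19]
  Split: [17, 6] -> [17] and [6]
  Merge: [17] + [6] -> [6, 17]
  Split: [5, 19] -> [5] and [19]
  Merge: [5] + [19] -> [5, 19]
Merge: [6, 17] + [5, 19] -> [5, 6, 17, 19]

Final sorted array: [5, 6, 17, 19]

The merge sort proceeds by recursively splitting the array and merging sorted halves.
After all merges, the sorted array is [5, 6, 17, 19].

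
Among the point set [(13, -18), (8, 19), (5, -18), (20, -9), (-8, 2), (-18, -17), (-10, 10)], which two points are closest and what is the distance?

Computing all pairwise distances among 7 points:

d((13, -18), (8, 19)) = 37.3363
d((13, -18), (5, -18)) = 8.0 <-- minimum
d((13, -18), (20, -9)) = 11.4018
d((13, -18), (-8, 2)) = 29.0
d((13, -18), (-18, -17)) = 31.0161
d((13, -18), (-10, 10)) = 36.2353
d((8, 19), (5, -18)) = 37.1214
d((8, 19), (20, -9)) = 30.4631
d((8, 19), (-8, 2)) = 23.3452
d((8, 19), (-18, -17)) = 44.4072
d((8, 19), (-10, 10)) = 20.1246
d((5, -18), (20, -9)) = 17.4929
d((5, -18), (-8, 2)) = 23.8537
d((5, -18), (-18, -17)) = 23.0217
d((5, -18), (-10, 10)) = 31.7648
d((20, -9), (-8, 2)) = 30.0832
d((20, -9), (-18, -17)) = 38.833
d((20, -9), (-10, 10)) = 35.5106
d((-8, 2), (-18, -17)) = 21.4709
d((-8, 2), (-10, 10)) = 8.2462
d((-18, -17), (-10, 10)) = 28.1603

Closest pair: (13, -18) and (5, -18) with distance 8.0

The closest pair is (13, -18) and (5, -18) with Euclidean distance 8.0. For 7 points, brute-force pairwise comparison is shown above. For large n, the divide-and-conquer algorithm (sort by x, recurse on halves, check the dividing strip) achieves O(n log n).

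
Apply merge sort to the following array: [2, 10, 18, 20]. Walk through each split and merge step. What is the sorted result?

Merge sort trace:

Split: [2, 10, 18, 20] -> [2, 10] and [18, 20]
  Split: [2, 10] -> [2] and [10]
  Merge: [2] + [10] -> [2, 10]
  Split: [18, 20] -> [18] and [20]
  Merge: [18] + [20] -> [18, 20]
Merge: [2, 10] + [18, 20] -> [2, 10, 18, 20]

Final sorted array: [2, 10, 18, 20]

The merge sort proceeds by recursively splitting the array and merging sorted halves.
After all merges, the sorted array is [2, 10, 18, 20].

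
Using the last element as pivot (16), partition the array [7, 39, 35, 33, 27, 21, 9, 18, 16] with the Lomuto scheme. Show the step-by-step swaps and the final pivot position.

Lomuto partition with pivot = 16:

Initial array: [7, 39, 35, 33, 27, 21, 9, 18, 16]

arr[0]=7 <= 16: swap with position 0, array becomes [7, 39, 35, 33, 27, 21, 9, 18, 16]
arr[1]=39 > 16: no swap
arr[2]=35 > 16: no swap
arr[3]=33 > 16: no swap
arr[4]=27 > 16: no swap
arr[5]=21 > 16: no swap
arr[6]=9 <= 16: swap with position 1, array becomes [7, 9, 35, 33, 27, 21, 39, 18, 16]
arr[7]=18 > 16: no swap

Place pivot at position 2: [7, 9, 16, 33, 27, 21, 39, 18, 35]
Pivot position: 2

After partitioning with pivot 16, the array becomes [7, 9, 16, 33, 27, 21, 39, 18, 35]. The pivot is placed at index 2. All elements to the left of the pivot are <= 16, and all elements to the right are > 16.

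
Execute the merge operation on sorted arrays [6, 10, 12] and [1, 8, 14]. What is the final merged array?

Merging process:

Compare 6 vs 1: take 1 from right. Merged: [1]
Compare 6 vs 8: take 6 from left. Merged: [1, 6]
Compare 10 vs 8: take 8 from right. Merged: [1, 6, 8]
Compare 10 vs 14: take 10 from left. Merged: [1, 6, 8, 10]
Compare 12 vs 14: take 12 from left. Merged: [1, 6, 8, 10, 12]
Append remaining from right: [14]. Merged: [1, 6, 8, 10, 12, 14]

Final merged array: [1, 6, 8, 10, 12, 14]
Total comparisons: 5

The merged array is [1, 6, 8, 10, 12, 14], requiring 5 comparisons. The merge step runs in O(n) time where n is the total number of elements.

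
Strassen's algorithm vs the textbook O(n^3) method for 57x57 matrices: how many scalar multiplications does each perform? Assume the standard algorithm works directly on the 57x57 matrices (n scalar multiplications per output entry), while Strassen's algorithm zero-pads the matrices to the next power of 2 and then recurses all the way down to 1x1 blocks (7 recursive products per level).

Matrix multiplication for 57x57 matrices:

Strassen's algorithm requires power-of-2 dimensions. Pad 57x57 to 64x64 (next power of 2).

Standard algorithm: 57^3 = 185193 multiplications
Strassen's algorithm: 7^(log2(64)) = 7^6 = 117649 multiplications
Savings: 185193 - 117649 = 67544 multiplications

Standard: 185193 multiplications (57^3). Strassen: 117649 multiplications (7^6, after padding to 64x64). Strassen reduces 8 recursive multiplications to 7 at each level.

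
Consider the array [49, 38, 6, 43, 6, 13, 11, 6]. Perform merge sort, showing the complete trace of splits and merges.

Merge sort trace:

Split: [49, 38, 6, 43, 6, 13, 11, 6] -> [49, 38, 6, 43] and [6, 13, 11, 6]
  Split: [49, 38, 6, 43] -> [49, 38] and [6, 43]
    Split: [49, 38] -> [49] and [38]
    Merge: [49] + [38] -> [38, 49]
    Split: [6, 43] -> [6] and [43]
    Merge: [6] + [43] -> [6, 43]
  Merge: [38, 49] + [6, 43] -> [6, 38, 43, 49]
  Split: [6, 13, 11, 6] -> [6, 13] and [11, 6]
    Split: [6, 13] -> [6] and [13]
    Merge: [6] + [13] -> [6, 13]
    Split: [11, 6] -> [11] and [6]
    Merge: [11] + [6] -> [6, 11]
  Merge: [6, 13] + [6, 11] -> [6, 6, 11, 13]
Merge: [6, 38, 43, 49] + [6, 6, 11, 13] -> [6, 6, 6, 11, 13, 38, 43, 49]

Final sorted array: [6, 6, 6, 11, 13, 38, 43, 49]

The merge sort proceeds by recursively splitting the array and merging sorted halves.
After all merges, the sorted array is [6, 6, 6, 11, 13, 38, 43, 49].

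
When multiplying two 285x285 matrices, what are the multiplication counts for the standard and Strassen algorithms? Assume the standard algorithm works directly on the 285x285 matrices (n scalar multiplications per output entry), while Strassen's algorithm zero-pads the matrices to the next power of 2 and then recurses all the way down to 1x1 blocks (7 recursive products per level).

Matrix multiplication for 285x285 matrices:

Strassen's algorithm requires power-of-2 dimensions. Pad 285x285 to 512x512 (next power of 2).

Standard algorithm: 285^3 = 23149125 multiplications
Strassen's algorithm: 7^(log2(512)) = 7^9 = 40353607 multiplications
Difference: 23149125 - 40353607 = -17204482 (Strassen uses MORE here due to padding overhead — for small or just-over-power-of-2 n, padding can outweigh the per-level savings)

Standard: 23149125 multiplications (285^3). Strassen: 40353607 multiplications (7^9, after padding to 512x512). Strassen reduces 8 recursive multiplications to 7 at each level.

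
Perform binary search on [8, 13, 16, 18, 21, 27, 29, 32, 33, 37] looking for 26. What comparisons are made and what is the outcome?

Binary search for 26 in [8, 13, 16, 18, 21, 27, 29, 32, 33, 37]:

lo=0, hi=9, mid=4, arr[mid]=21 -> 21 < 26, search right half
lo=5, hi=9, mid=7, arr[mid]=32 -> 32 > 26, search left half
lo=5, hi=6, mid=5, arr[mid]=27 -> 27 > 26, search left half
lo=5 > hi=4, target 26 not found

Binary search determines that 26 is not in the array after 3 comparisons. The search space was exhausted without finding the target.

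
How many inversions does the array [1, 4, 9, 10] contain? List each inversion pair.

Finding inversions in [1, 4, 9, 10]:


Total inversions: 0

The array has 0 inversions. It is already sorted.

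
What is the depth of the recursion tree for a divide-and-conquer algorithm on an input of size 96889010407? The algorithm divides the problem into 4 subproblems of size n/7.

For divide and conquer with division factor 7:

Problem sizes at each level:
Level 0: 96889010407
Level 1: 13841287201
Level 2: 1977326743
Level 3: 282475249
Level 4: 40353607
Level 5: 5764801
Level 6: 823543
Level 7: 117649
Level 8: 16807
Level 9: 2401
Level 10: 343
Level 11: 49
Level 12: 7
Level 13: 1

The root is level 0 and the size-1 base case is level 13 (the tree spans levels 0 through 13, i.e. 14 levels counting the root), so the depth is the number of divisions: log_7(96889010407) = 13

The recursion tree depth is log_7(96889010407) = 13. At each level, the problem size is divided by 7, so it takes 13 divisions to reduce to a base case of size 1. The algorithm makes 4 recursive calls at each level.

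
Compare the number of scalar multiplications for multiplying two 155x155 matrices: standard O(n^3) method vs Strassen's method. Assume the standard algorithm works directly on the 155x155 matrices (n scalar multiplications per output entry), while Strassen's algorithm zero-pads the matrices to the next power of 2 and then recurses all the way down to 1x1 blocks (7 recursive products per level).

Matrix multiplication for 155x155 matrices:

Strassen's algorithm requires power-of-2 dimensions. Pad 155x155 to 256x256 (next power of 2).

Standard algorithm: 155^3 = 3723875 multiplications
Strassen's algorithm: 7^(log2(256)) = 7^8 = 5764801 multiplications
Difference: 3723875 - 5764801 = -2040926 (Strassen uses MORE here due to padding overhead — for small or just-over-power-of-2 n, padding can outweigh the per-level savings)

Standard: 3723875 multiplications (155^3). Strassen: 5764801 multiplications (7^8, after padding to 256x256). Strassen reduces 8 recursive multiplications to 7 at each level.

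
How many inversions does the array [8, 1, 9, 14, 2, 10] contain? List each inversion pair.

Finding inversions in [8, 1, 9, 14, 2, 10]:

(0, 1): arr[0]=8 > arr[1]=1
(0, 4): arr[0]=8 > arr[4]=2
(2, 4): arr[2]=9 > arr[4]=2
(3, 4): arr[3]=14 > arr[4]=2
(3, 5): arr[3]=14 > arr[5]=10

Total inversions: 5

The array has 5 inversion(s): (0,1), (0,4), (2,4), (3,4), (3,5). Each pair (i,j) satisfies i < j and arr[i] > arr[j].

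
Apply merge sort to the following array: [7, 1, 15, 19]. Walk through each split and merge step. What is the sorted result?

Merge sort trace:

Split: [7, 1, 15, 19] -> [7, 1] and [15, 19]
  Split: [7, 1] -> [7] and [1]
  Merge: [7] + [1] -> [1, 7]
  Split: [15, 19] -> [15] and [19]
  Merge: [15] + [19] -> [15, 19]
Merge: [1, 7] + [15, 19] -> [1, 7, 15, 19]

Final sorted array: [1, 7, 15, 19]

The merge sort proceeds by recursively splitting the array and merging sorted halves.
After all merges, the sorted array is [1, 7, 15, 19].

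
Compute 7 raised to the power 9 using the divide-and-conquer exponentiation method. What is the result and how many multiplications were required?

Computing 7^9 by squaring (build up from 7^1; each line after the first costs one multiplication):

7^1 = 7
7^2 = (7^1)^2 = 7^2 = 49
7^4 = (7^2)^2 = 49^2 = 2401
7^8 = (7^4)^2 = 2401^2 = 5764801
7^9 = 7 * 7^8 = 7 * 5764801 = 40353607

Result: 40353607
Multiplications needed: 4 (4 lines after 7^1)

7^9 = 40353607. Using exponentiation by squaring, this requires 4 multiplications. The key idea: if the exponent is even, square the half-power; if odd, multiply by the base once.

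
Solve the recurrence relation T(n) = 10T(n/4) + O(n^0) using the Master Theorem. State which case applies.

Master Theorem for T(n) = 10T(n/4) + O(n^0):

a = 10, b = 4, c = 0
log_b(a) = log_4(10) = 1.6610

Case 1: c = 0 < log_4(10) = 1.6610
T(n) = O(n^(log_4 10))

For T(n) = 10T(n/4) + O(n^0): log_4(10) = 1.6610. This is Case 1 of the Master Theorem (c < log_b(a), work dominated by leaves), giving O(n^(log_4 10)).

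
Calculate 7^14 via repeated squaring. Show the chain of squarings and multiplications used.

Computing 7^14 by squaring (build up from 7^1; each line after the first costs one multiplication):

7^1 = 7
7^2 = (7^1)^2 = 7^2 = 49
7^3 = 7 * 7^2 = 7 * 49 = 343
7^6 = (7^3)^2 = 343^2 = 117649
7^7 = 7 * 7^6 = 7 * 117649 = 823543
7^14 = (7^7)^2 = 823543^2 = 678223072849

Result: 678223072849
Multiplications needed: 5 (5 lines after 7^1)

7^14 = 678223072849. Using exponentiation by squaring, this requires 5 multiplications. The key idea: if the exponent is even, square the half-power; if odd, multiply by the base once.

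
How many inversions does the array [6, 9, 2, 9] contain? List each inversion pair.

Finding inversions in [6, 9, 2, 9]:

(0, 2): arr[0]=6 > arr[2]=2
(1, 2): arr[1]=9 > arr[2]=2

Total inversions: 2

The array has 2 inversion(s): (0,2), (1,2). Each pair (i,j) satisfies i < j and arr[i] > arr[j].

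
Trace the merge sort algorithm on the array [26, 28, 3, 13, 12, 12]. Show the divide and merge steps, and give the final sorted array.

Merge sort trace:

Split: [26, 28, 3, 13, 12, 12] -> [26, 28, 3] and [13, 12, 12]
  Split: [26, 28, 3] -> [26] and [28, 3]
    Split: [28, 3] -> [28] and [3]
    Merge: [28] + [3] -> [3, 28]
  Merge: [26] + [3, 28] -> [3, 26, 28]
  Split: [13, 12, 12] -> [13] and [12, 12]
    Split: [12, 12] -> [12] and [12]
    Merge: [12] + [12] -> [12, 12]
  Merge: [13] + [12, 12] -> [12, 12, 13]
Merge: [3, 26, 28] + [12, 12, 13] -> [3, 12, 12, 13, 26, 28]

Final sorted array: [3, 12, 12, 13, 26, 28]

The merge sort proceeds by recursively splitting the array and merging sorted halves.
After all merges, the sorted array is [3, 12, 12, 13, 26, 28].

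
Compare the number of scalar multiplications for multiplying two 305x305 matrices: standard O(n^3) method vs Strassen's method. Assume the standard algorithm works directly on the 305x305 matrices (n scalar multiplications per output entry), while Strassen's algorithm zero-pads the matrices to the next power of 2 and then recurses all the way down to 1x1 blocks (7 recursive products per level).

Matrix multiplication for 305x305 matrices:

Strassen's algorithm requires power-of-2 dimensions. Pad 305x305 to 512x512 (next power of 2).

Standard algorithm: 305^3 = 28372625 multiplications
Strassen's algorithm: 7^(log2(512)) = 7^9 = 40353607 multiplications
Difference: 28372625 - 40353607 = -11980982 (Strassen uses MORE here due to padding overhead — for small or just-over-power-of-2 n, padding can outweigh the per-level savings)

Standard: 28372625 multiplications (305^3). Strassen: 40353607 multiplications (7^9, after padding to 512x512). Strassen reduces 8 recursive multiplications to 7 at each level.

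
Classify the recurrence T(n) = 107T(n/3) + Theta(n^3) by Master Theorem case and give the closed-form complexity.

Master Theorem for T(n) = 107T(n/3) + O(n^3):

a = 107, b = 3, c = 3
log_b(a) = log_3(107) = 4.2534

Case 1: c = 3 < log_3(107) = 4.2534
T(n) = O(n^(log_3 107))

For T(n) = 107T(n/3) + O(n^3): log_3(107) = 4.2534. This is Case 1 of the Master Theorem (c < log_b(a), work dominated by leaves), giving O(n^(log_3 107)).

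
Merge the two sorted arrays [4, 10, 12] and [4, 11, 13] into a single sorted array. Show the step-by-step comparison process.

Merging process:

Compare 4 vs 4: take 4 from left. Merged: [4]
Compare 10 vs 4: take 4 from right. Merged: [4, 4]
Compare 10 vs 11: take 10 from left. Merged: [4, 4, 10]
Compare 12 vs 11: take 11 from right. Merged: [4, 4, 10, 11]
Compare 12 vs 13: take 12 from left. Merged: [4, 4, 10, 11, 12]
Append remaining from right: [13]. Merged: [4, 4, 10, 11, 12, 13]

Final merged array: [4, 4, 10, 11, 12, 13]
Total comparisons: 5

The merged array is [4, 4, 10, 11, 12, 13], requiring 5 comparisons. The merge step runs in O(n) time where n is the total number of elements.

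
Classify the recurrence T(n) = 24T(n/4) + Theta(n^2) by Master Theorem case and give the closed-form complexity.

Master Theorem for T(n) = 24T(n/4) + O(n^2):

a = 24, b = 4, c = 2
log_b(a) = log_4(24) = 2.2925

Case 1: c = 2 < log_4(24) = 2.2925
T(n) = O(n^(log_4 24))

For T(n) = 24T(n/4) + O(n^2): log_4(24) = 2.2925. This is Case 1 of the Master Theorem (c < log_b(a), work dominated by leaves), giving O(n^(log_4 24)).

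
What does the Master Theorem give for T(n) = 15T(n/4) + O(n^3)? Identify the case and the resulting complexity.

Master Theorem for T(n) = 15T(n/4) + O(n^3):

a = 15, b = 4, c = 3
log_b(a) = log_4(15) = 1.9534

Case 3: c = 3 > log_4(15) = 1.9534
T(n) = O(n^3) = O(n^3)

For T(n) = 15T(n/4) + O(n^3): log_4(15) = 1.9534. This is Case 3 of the Master Theorem (c > log_b(a), work dominated by root), giving O(n^3).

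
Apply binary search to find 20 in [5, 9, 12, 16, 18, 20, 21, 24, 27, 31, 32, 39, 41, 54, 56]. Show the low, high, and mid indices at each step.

Binary search for 20 in [5, 9, 12, 16, 18, 20, 21, 24, 27, 31, 32, 39, 41, 54, 56]:

lo=0, hi=14, mid=7, arr[mid]=24 -> 24 > 20, search left half
lo=0, hi=6, mid=3, arr[mid]=16 -> 16 < 20, search right half
lo=4, hi=6, mid=5, arr[mid]=20 -> Found target at index 5!

Binary search finds 20 at index 5 after 3 comparisons. The search repeatedly halves the search space by comparing with the middle element.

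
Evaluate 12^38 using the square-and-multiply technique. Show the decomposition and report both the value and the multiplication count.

Computing 12^38 by squaring (build up from 12^1; each line after the first costs one multiplication):

12^1 = 12
12^2 = (12^1)^2 = 12^2 = 144
12^4 = (12^2)^2 = 144^2 = 20736
12^8 = (12^4)^2 = 20736^2 = 429981696
12^9 = 12 * 12^8 = 12 * 429981696 = 5159780352
12^18 = (12^9)^2 = 5159780352^2 = 26623333280885243904
12^19 = 12 * 12^18 = 12 * 26623333280885243904 = 319479999370622926848
12^38 = (12^19)^2 = 319479999370622926848^2 = 102067469997853225734913580209377959215104

Result: 102067469997853225734913580209377959215104
Multiplications needed: 7 (7 lines after 12^1)

12^38 = 102067469997853225734913580209377959215104. Using exponentiation by squaring, this requires 7 multiplications. The key idea: if the exponent is even, square the half-power; if odd, multiply by the base once.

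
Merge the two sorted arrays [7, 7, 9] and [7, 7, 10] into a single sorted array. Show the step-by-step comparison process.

Merging process:

Compare 7 vs 7: take 7 from left. Merged: [7]
Compare 7 vs 7: take 7 from left. Merged: [7, 7]
Compare 9 vs 7: take 7 from right. Merged: [7, 7, 7]
Compare 9 vs 7: take 7 from right. Merged: [7, 7, 7, 7]
Compare 9 vs 10: take 9 from left. Merged: [7, 7, 7, 7, 9]
Append remaining from right: [10]. Merged: [7, 7, 7, 7, 9, 10]

Final merged array: [7, 7, 7, 7, 9, 10]
Total comparisons: 5

The merged array is [7, 7, 7, 7, 9, 10], requiring 5 comparisons. The merge step runs in O(n) time where n is the total number of elements.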